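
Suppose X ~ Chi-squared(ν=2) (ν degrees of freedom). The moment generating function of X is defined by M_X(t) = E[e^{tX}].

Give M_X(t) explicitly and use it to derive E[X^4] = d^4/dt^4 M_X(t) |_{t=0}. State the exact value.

M_X(t) = 1/(1 - 2*t)
dM/dt = 2/(4*t^2 - 4*t + 1)
d^2M/dt^2 = -8/(8*t^3 - 12*t^2 + 6*t - 1)
d^3M/dt^3 = 48/(16*t^4 - 32*t^3 + 24*t^2 - 8*t + 1)
d^4M/dt^4 = -384/(32*t^5 - 80*t^4 + 80*t^3 - 40*t^2 + 10*t - 1)

E[X^4] = d^4M/dt^4 |_{t=0} = 384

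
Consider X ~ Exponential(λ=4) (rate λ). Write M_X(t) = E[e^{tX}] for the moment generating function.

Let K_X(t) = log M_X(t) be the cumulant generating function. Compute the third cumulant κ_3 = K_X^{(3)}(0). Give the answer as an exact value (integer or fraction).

M_X(t) = 4/(4 - t)
K_X(t) = log M_X(t) = -log(4 - t) + 2*log(2)
K^(3)(t) = -2/(t^3 - 12*t^2 + 48*t - 64)

κ_3 = K^(3)(0) = 1/32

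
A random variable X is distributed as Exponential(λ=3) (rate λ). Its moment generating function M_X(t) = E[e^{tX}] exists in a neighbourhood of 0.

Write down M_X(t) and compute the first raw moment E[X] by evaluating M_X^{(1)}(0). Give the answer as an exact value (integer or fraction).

M_X(t) = 3/(3 - t)
D[M](t) = 3/(t^2 - 6*t + 9)

E[X] = D[M](0) = 1/3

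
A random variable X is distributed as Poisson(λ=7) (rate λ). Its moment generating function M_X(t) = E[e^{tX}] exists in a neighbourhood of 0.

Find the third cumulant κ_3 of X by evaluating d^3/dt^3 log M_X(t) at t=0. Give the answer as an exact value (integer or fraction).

M_X(t) = e^(7*e^(t) - 7)
K_X(t) = log M_X(t) = 7*e^(t) - 7
D^3[K](t) = 7*e^(t)

κ_3 = D^3[K](0) = 7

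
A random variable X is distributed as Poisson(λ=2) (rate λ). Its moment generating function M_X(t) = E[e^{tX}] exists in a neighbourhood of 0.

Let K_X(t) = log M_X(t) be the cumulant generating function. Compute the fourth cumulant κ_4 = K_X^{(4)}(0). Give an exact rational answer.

κ_4 = K^(4)(0) = 2

M_X(t) = e^(2*e^(t) - 2)
K_X(t) = log M_X(t) = 2*e^(t) - 2
K^(4)(t) = 2*e^(t)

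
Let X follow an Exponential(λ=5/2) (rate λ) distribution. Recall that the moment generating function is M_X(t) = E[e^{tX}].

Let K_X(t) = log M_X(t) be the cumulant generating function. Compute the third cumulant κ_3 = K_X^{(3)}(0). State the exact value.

κ_3 = K′′′(0) = 16/125

M_X(t) = 5/(2*(5/2 - t))
K_X(t) = log M_X(t) = -log(5/2 - t) - log(2) + log(5)
K′(t) = -2/(2*t - 5)
K′′(t) = 4/(4*t^2 - 20*t + 25)
K′′′(t) = -16/(8*t^3 - 60*t^2 + 150*t - 125)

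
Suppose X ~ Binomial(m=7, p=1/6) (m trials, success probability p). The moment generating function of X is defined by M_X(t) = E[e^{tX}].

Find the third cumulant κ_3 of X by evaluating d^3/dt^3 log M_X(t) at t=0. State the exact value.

κ_3 = D^3[K](0) = 35/54

M_X(t) = (e^(t)/6 + 5/6)^7
K_X(t) = log M_X(t) = 7*log(e^(t)/6 + 5/6)
D^3[K](t) = (-35*e^(2*t) + 175*e^(t))/(e^(3*t) + 15*e^(2*t) + 75*e^(t) + 125)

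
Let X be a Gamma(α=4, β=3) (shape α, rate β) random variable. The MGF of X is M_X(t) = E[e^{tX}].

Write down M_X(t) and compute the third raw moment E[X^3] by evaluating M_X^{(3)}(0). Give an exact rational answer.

E[X^3] = M^(3)(0) = 40/9

M_X(t) = 81/(3 - t)^4
M^(3)(t) = -9720/(t^7 - 21*t^6 + 189*t^5 - 945*t^4 + 2835*t^3 - 5103*t^2 + 5103*t - 2187)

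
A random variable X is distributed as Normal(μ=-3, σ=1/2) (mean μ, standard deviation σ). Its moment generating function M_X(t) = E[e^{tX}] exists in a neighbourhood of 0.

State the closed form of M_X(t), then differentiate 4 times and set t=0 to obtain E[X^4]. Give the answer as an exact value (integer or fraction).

E[X^4] = M′′′′(0) = 1515/16

M_X(t) = e^(t^2/8 - 3*t)
M′(t) = t*e^(-3*t)*e^(t^2/8)/4 - 3*e^(-3*t)*e^(t^2/8)
M′′(t) = (t^2*e^(t^2/8) - 24*t*e^(t^2/8) + 148*e^(t^2/8))*e^(-3*t)/16
M′′′(t) = (t^3*e^(t^2/8) - 36*t^2*e^(t^2/8) + 444*t*e^(t^2/8) - 1872*e^(t^2/8))*e^(-3*t)/64
M′′′′(t) = (t^4*e^(t^2/8) - 48*t^3*e^(t^2/8) + 888*t^2*e^(t^2/8) - 7488*t*e^(t^2/8) + 24240*e^(t^2/8))*e^(-3*t)/256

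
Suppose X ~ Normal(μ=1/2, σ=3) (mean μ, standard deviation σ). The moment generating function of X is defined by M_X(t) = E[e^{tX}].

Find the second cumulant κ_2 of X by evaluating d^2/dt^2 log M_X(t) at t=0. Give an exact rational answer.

M_X(t) = e^(9*t^2/2 + t/2)
K_X(t) = log M_X(t) = 9*t^2/2 + t/2
K′(t) = 9*t + 1/2
K′′(t) = 9

κ_2 = K′′(0) = 9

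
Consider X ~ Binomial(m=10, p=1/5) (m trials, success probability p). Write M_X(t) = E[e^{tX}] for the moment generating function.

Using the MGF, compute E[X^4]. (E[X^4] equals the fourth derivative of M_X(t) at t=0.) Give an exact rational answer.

M_X(t) = (e^(t)/5 + 4/5)^10

E[X^4] = M^(4)(0) = 8728/125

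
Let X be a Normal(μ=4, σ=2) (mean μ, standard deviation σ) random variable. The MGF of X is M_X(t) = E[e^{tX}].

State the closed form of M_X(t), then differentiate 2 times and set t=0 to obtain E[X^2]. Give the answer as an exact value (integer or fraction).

M_X(t) = e^(2*t^2 + 4*t)
dM/dt = 4*t*e^(4*t)*e^(2*t^2) + 4*e^(4*t)*e^(2*t^2)
d^2M/dt^2 = 16*t^2*e^(4*t)*e^(2*t^2) + 32*t*e^(4*t)*e^(2*t^2) + 20*e^(4*t)*e^(2*t^2)

E[X^2] = d^2M/dt^2 |_{t=0} = 20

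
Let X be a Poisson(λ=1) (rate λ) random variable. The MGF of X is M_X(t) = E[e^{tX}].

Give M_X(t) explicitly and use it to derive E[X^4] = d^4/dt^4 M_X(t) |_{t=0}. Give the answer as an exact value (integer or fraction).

E[X^4] = M′′′′(0) = 15

M_X(t) = e^(e^(t) - 1)
M′(t) = e^(-1)*e^(t)*e^(e^(t))
M′′(t) = (e^(2*t)*e^(e^(t)) + e^(t)*e^(e^(t)))*e^(-1)
M′′′(t) = (e^(3*t)*e^(e^(t)) + 3*e^(2*t)*e^(e^(t)) + e^(t)*e^(e^(t)))*e^(-1)
M′′′′(t) = (e^(4*t)*e^(e^(t)) + 6*e^(3*t)*e^(e^(t)) + 7*e^(2*t)*e^(e^(t)) + e^(t)*e^(e^(t)))*e^(-1)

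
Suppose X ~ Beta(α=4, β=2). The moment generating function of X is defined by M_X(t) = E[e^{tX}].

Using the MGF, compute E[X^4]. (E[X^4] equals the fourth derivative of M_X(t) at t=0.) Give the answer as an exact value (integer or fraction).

E[X^4] = M′′′′(0) = 5/18

M_X(t) = ₁F₁(4; 6; t)
M′(t) = 2*₁F₁(5; 7; t)/3
M′′(t) = 10*₁F₁(6; 8; t)/21
M′′′(t) = 5*₁F₁(7; 9; t)/14
M′′′′(t) = 5*₁F₁(8; 10; t)/18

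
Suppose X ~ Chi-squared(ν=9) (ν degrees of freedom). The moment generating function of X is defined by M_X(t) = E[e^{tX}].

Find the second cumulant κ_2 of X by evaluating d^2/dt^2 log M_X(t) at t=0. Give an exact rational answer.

κ_2 = K′′(0) = 18

M_X(t) = (1 - 2*t)^(-9/2)
K_X(t) = log M_X(t) = -9*log(1 - 2*t)/2
K′(t) = -9/(2*t - 1)
K′′(t) = 18/(4*t^2 - 4*t + 1)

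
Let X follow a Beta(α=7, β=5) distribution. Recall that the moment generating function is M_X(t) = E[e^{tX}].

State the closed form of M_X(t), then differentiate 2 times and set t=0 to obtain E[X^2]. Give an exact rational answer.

M_X(t) = ₁F₁(7; 12; t)
M^(2)(t) = 14*₁F₁(9; 14; t)/39

E[X^2] = M^(2)(0) = 14/39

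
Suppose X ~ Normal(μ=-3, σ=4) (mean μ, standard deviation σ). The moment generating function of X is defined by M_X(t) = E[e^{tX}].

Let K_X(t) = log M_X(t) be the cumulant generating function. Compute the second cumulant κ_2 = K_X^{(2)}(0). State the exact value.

M_X(t) = e^(8*t^2 - 3*t)
K_X(t) = log M_X(t) = 8*t^2 - 3*t
dK/dt = 16*t - 3
d^2K/dt^2 = 16

κ_2 = d^2K/dt^2 |_{t=0} = 16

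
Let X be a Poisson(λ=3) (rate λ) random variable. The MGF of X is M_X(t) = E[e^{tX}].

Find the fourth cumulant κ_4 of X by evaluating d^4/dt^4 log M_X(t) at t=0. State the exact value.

κ_4 = K′′′′(0) = 3

M_X(t) = e^(3*e^(t) - 3)
K_X(t) = log M_X(t) = 3*e^(t) - 3
K′(t) = 3*e^(t)
K′′(t) = 3*e^(t)
K′′′(t) = 3*e^(t)
K′′′′(t) = 3*e^(t)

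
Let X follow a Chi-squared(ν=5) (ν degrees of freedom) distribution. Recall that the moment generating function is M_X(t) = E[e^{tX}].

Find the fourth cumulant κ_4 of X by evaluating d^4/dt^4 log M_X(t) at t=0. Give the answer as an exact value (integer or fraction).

κ_4 = K′′′′(0) = 240

M_X(t) = (1 - 2*t)^(-5/2)
K_X(t) = log M_X(t) = -5*log(1 - 2*t)/2
K′(t) = -5/(2*t - 1)
K′′(t) = 10/(4*t^2 - 4*t + 1)
K′′′(t) = -40/(8*t^3 - 12*t^2 + 6*t - 1)
K′′′′(t) = 240/(16*t^4 - 32*t^3 + 24*t^2 - 8*t + 1)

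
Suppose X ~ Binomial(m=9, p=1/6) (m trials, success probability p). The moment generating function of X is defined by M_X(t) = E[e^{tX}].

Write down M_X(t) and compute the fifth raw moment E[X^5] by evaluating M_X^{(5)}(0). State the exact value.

M_X(t) = (e^(t)/6 + 5/6)^9

E[X^5] = d^5M/dt^5 |_{t=0} = 1036/9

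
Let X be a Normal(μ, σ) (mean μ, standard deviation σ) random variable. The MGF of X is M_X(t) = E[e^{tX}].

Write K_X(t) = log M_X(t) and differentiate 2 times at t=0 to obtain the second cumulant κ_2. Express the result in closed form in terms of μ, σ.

M_X(t) = e^(μ*t + σ^2*t^2/2)
K_X(t) = log M_X(t) = μ*t + σ^2*t^2/2
dK/dt = μ + σ^2*t
d^2K/dt^2 = σ^2

κ_2 = d^2K/dt^2 |_{t=0} = σ^2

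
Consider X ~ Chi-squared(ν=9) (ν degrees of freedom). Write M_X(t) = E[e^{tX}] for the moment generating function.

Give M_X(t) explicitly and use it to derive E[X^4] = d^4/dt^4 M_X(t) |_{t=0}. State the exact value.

E[X^4] = M′′′′(0) = 19305

M_X(t) = (1 - 2*t)^(-9/2)
M′(t) = -9/(32*t^5*√(1 - 2*t) - 80*t^4*√(1 - 2*t) + 80*t^3*√(1 - 2*t) - 40*t^2*√(1 - 2*t) + 10*t*√(1 - 2*t) - √(1 - 2*t))
M′′(t) = 99/(64*t^6*√(1 - 2*t) - 192*t^5*√(1 - 2*t) + 240*t^4*√(1 - 2*t) - 160*t^3*√(1 - 2*t) + 60*t^2*√(1 - 2*t) - 12*t*√(1 - 2*t) + √(1 - 2*t))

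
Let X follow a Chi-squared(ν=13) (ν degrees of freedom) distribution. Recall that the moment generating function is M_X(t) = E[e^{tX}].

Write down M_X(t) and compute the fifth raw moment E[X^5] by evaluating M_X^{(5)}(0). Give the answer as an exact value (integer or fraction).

M_X(t) = (1 - 2*t)^(-13/2)
M′(t) = -13/(128*t^7*√(1 - 2*t) - 448*t^6*√(1 - 2*t) + 672*t^5*√(1 - 2*t) - 560*t^4*√(1 - 2*t) + 280*t^3*√(1 - 2*t) - 84*t^2*√(1 - 2*t) + 14*t*√(1 - 2*t) - √(1 - 2*t))

E[X^5] = M′′′′′(0) = 1322685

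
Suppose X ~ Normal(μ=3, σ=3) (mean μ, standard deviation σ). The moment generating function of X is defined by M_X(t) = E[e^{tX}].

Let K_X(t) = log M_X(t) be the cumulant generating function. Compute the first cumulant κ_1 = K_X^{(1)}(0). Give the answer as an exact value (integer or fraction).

M_X(t) = e^(9*t^2/2 + 3*t)
K_X(t) = log M_X(t) = 9*t^2/2 + 3*t
K′(t) = 9*t + 3

κ_1 = K′(0) = 3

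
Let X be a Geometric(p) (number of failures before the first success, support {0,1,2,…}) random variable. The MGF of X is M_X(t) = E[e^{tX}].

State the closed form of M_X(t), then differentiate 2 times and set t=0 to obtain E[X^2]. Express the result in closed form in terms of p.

M_X(t) = p/(-(1 - p)*e^(t) + 1)

E[X^2] = M^(2)(0) = 1 - 3/p + 2/p^2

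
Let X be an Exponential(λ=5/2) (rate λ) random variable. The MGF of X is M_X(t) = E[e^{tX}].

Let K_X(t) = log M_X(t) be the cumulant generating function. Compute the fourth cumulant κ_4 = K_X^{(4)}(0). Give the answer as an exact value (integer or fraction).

κ_4 = K′′′′(0) = 96/625

M_X(t) = 5/(2*(5/2 - t))
K_X(t) = log M_X(t) = -log(5/2 - t) - log(2) + log(5)
K′(t) = -2/(2*t - 5)
K′′(t) = 4/(4*t^2 - 20*t + 25)
K′′′(t) = -16/(8*t^3 - 60*t^2 + 150*t - 125)
K′′′′(t) = 96/(16*t^4 - 160*t^3 + 600*t^2 - 1000*t + 625)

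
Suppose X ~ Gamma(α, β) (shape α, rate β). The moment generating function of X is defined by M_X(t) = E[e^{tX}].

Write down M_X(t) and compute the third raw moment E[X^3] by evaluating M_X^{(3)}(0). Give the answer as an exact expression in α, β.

E[X^3] = D^3[M](0) = α*(α^2 + 3*α + 2)/β^3

M_X(t) = (β/(β - t))^α
D^3[M](t) = (-α^3*β^α*(1/(β - t))^α - 3*α^2*β^α*(1/(β - t))^α - 2*α*β^α*(1/(β - t))^α)/(-β^3 + 3*β^2*t - 3*β*t^2 + t^3)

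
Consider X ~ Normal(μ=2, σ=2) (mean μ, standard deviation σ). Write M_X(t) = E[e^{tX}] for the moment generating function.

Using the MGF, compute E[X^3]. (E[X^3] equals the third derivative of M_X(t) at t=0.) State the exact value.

M_X(t) = e^(2*t^2 + 2*t)
dM/dt = 4*t*e^(2*t)*e^(2*t^2) + 2*e^(2*t)*e^(2*t^2)
d^2M/dt^2 = 16*t^2*e^(2*t)*e^(2*t^2) + 16*t*e^(2*t)*e^(2*t^2) + 8*e^(2*t)*e^(2*t^2)
d^3M/dt^3 = 64*t^3*e^(2*t)*e^(2*t^2) + 96*t^2*e^(2*t)*e^(2*t^2) + 96*t*e^(2*t)*e^(2*t^2) + 32*e^(2*t)*e^(2*t^2)

E[X^3] = d^3M/dt^3 |_{t=0} = 32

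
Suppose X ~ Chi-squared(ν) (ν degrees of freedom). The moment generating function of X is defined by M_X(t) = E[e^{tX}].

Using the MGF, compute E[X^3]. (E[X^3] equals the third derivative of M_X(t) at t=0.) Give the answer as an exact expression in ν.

E[X^3] = D^3[M](0) = ν*(ν^2 + 6*ν + 8)

M_X(t) = (1 - 2*t)^(-ν/2)
D^3[M](t) = (-ν^3 - 6*ν^2 - 8*ν)/(8*t^3*(1 - 2*t)^(ν/2) - 12*t^2*(1 - 2*t)^(ν/2) + 6*t*(1 - 2*t)^(ν/2) - (1 - 2*t)^(ν/2))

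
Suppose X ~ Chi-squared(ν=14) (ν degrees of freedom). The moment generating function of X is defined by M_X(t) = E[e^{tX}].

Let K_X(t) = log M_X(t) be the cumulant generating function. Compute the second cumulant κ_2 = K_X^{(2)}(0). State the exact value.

M_X(t) = (1 - 2*t)^(-7)
K_X(t) = log M_X(t) = -7*log(1 - 2*t)
K^(2)(t) = 28/(4*t^2 - 4*t + 1)

κ_2 = K^(2)(0) = 28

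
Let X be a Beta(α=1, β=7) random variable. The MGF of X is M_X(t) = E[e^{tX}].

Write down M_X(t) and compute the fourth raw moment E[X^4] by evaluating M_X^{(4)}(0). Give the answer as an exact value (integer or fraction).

E[X^4] = M^(4)(0) = 1/330

M_X(t) = ₁F₁(1; 8; t)
M^(4)(t) = ₁F₁(5; 12; t)/330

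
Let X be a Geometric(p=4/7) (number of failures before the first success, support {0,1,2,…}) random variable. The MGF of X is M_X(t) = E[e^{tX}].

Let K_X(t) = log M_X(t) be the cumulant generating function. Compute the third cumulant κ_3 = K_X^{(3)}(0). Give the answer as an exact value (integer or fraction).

M_X(t) = 4/(7*(1 - 3*e^(t)/7))
K_X(t) = log M_X(t) = -log(1 - 3*e^(t)/7) - log(7) + 2*log(2)
dK/dt = -3*e^(t)/(3*e^(t) - 7)
d^2K/dt^2 = 21*e^(t)/(9*e^(2*t) - 42*e^(t) + 49)
d^3K/dt^3 = (-63*e^(2*t) - 147*e^(t))/(27*e^(3*t) - 189*e^(2*t) + 441*e^(t) - 343)

κ_3 = d^3K/dt^3 |_{t=0} = 105/32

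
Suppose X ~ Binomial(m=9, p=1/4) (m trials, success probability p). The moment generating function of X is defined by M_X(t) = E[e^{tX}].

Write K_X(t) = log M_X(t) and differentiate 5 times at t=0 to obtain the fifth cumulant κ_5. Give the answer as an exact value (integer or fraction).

κ_5 = K′′′′′(0) = -135/128

M_X(t) = (e^(t)/4 + 3/4)^9
K_X(t) = log M_X(t) = 9*log(e^(t)/4 + 3/4)
K′(t) = 9*e^(t)/(e^(t) + 3)
K′′(t) = 27*e^(t)/(e^(2*t) + 6*e^(t) + 9)
K′′′(t) = (-27*e^(2*t) + 81*e^(t))/(e^(3*t) + 9*e^(2*t) + 27*e^(t) + 27)
K′′′′(t) = (27*e^(3*t) - 324*e^(2*t) + 243*e^(t))/(e^(4*t) + 12*e^(3*t) + 54*e^(2*t) + 108*e^(t) + 81)
K′′′′′(t) = (-27*e^(4*t) + 891*e^(3*t) - 2673*e^(2*t) + 729*e^(t))/(e^(5*t) + 15*e^(4*t) + 90*e^(3*t) + 270*e^(2*t) + 405*e^(t) + 243)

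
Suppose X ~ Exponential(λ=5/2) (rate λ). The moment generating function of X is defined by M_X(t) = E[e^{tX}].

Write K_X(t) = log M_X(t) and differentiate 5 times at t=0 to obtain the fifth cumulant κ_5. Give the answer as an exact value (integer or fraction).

M_X(t) = 5/(2*(5/2 - t))
K_X(t) = log M_X(t) = -log(5/2 - t) - log(2) + log(5)
K^(5)(t) = -768/(32*t^5 - 400*t^4 + 2000*t^3 - 5000*t^2 + 6250*t - 3125)

κ_5 = K^(5)(0) = 768/3125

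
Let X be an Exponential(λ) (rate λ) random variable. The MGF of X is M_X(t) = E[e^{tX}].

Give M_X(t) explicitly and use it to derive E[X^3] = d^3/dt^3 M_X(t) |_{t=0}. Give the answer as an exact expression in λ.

M_X(t) = λ/(λ - t)
dM/dt = λ/(λ^2 - 2*λ*t + t^2)
d^2M/dt^2 = -2*λ/(-λ^3 + 3*λ^2*t - 3*λ*t^2 + t^3)
d^3M/dt^3 = 6*λ/(λ^4 - 4*λ^3*t + 6*λ^2*t^2 - 4*λ*t^3 + t^4)

E[X^3] = d^3M/dt^3 |_{t=0} = 6/λ^3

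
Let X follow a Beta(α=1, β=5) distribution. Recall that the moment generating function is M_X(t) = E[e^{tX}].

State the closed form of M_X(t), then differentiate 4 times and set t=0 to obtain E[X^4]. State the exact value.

M_X(t) = ₁F₁(1; 6; t)
dM/dt = ₁F₁(2; 7; t)/6
d^2M/dt^2 = ₁F₁(3; 8; t)/21
d^3M/dt^3 = ₁F₁(4; 9; t)/56
d^4M/dt^4 = ₁F₁(5; 10; t)/126

E[X^4] = d^4M/dt^4 |_{t=0} = 1/126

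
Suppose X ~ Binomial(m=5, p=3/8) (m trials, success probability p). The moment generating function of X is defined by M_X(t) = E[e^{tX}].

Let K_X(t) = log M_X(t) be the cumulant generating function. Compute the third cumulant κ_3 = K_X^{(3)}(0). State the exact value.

M_X(t) = (3*e^(t)/8 + 5/8)^5
K_X(t) = log M_X(t) = 5*log(3*e^(t)/8 + 5/8)
K′(t) = 15*e^(t)/(3*e^(t) + 5)
K′′(t) = 75*e^(t)/(9*e^(2*t) + 30*e^(t) + 25)
K′′′(t) = (-225*e^(2*t) + 375*e^(t))/(27*e^(3*t) + 135*e^(2*t) + 225*e^(t) + 125)

κ_3 = K′′′(0) = 75/256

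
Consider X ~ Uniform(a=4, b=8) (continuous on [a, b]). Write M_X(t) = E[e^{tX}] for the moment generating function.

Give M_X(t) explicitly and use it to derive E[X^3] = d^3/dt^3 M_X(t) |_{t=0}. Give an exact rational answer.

M_X(t) = (e^(8*t) - e^(4*t))/(4*t)
M^(3)(t) = (256*t^3*e^(8*t) - 32*t^3*e^(4*t) - 96*t^2*e^(8*t) + 24*t^2*e^(4*t) + 24*t*e^(8*t) - 12*t*e^(4*t) - 3*e^(8*t) + 3*e^(4*t))/(2*t^4)

E[X^3] = M^(3)(0) = 240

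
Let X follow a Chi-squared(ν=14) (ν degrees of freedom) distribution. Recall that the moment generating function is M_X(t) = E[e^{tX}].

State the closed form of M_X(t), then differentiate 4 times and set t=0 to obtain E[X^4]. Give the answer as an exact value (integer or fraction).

M_X(t) = (1 - 2*t)^(-7)
dM/dt = 14/(256*t^8 - 1024*t^7 + 1792*t^6 - 1792*t^5 + 1120*t^4 - 448*t^3 + 112*t^2 - 16*t + 1)
d^2M/dt^2 = -224/(512*t^9 - 2304*t^8 + 4608*t^7 - 5376*t^6 + 4032*t^5 - 2016*t^4 + 672*t^3 - 144*t^2 + 18*t - 1)
d^3M/dt^3 = 4032/(1024*t^10 - 5120*t^9 + 11520*t^8 - 15360*t^7 + 13440*t^6 - 8064*t^5 + 3360*t^4 - 960*t^3 + 180*t^2 - 20*t + 1)
d^4M/dt^4 = -80640/(2048*t^11 - 11264*t^10 + 28160*t^9 - 42240*t^8 + 42240*t^7 - 29568*t^6 + 14784*t^5 - 5280*t^4 + 1320*t^3 - 220*t^2 + 22*t - 1)

E[X^4] = d^4M/dt^4 |_{t=0} = 80640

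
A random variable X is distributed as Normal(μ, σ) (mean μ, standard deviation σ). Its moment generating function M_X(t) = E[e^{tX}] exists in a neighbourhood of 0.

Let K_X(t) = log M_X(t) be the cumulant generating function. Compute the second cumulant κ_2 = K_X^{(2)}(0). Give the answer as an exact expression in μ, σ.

M_X(t) = e^(μ*t + σ^2*t^2/2)
K_X(t) = log M_X(t) = μ*t + σ^2*t^2/2
D^2[K](t) = σ^2

κ_2 = D^2[K](0) = σ^2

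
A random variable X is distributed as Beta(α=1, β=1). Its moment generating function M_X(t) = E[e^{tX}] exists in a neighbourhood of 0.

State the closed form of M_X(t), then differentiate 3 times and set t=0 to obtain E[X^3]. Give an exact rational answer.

E[X^3] = d^3M/dt^3 |_{t=0} = 1/4

M_X(t) = ₁F₁(1; 2; t)
dM/dt = ₁F₁(2; 3; t)/2
d^2M/dt^2 = ₁F₁(3; 4; t)/3
d^3M/dt^3 = ₁F₁(4; 5; t)/4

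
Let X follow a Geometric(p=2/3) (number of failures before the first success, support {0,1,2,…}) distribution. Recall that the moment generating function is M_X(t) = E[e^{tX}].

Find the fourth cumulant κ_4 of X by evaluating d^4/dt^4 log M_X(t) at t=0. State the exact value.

M_X(t) = 2/(3*(1 - e^(t)/3))
K_X(t) = log M_X(t) = -log(1 - e^(t)/3) - log(3) + log(2)
dK/dt = -e^(t)/(e^(t) - 3)
d^2K/dt^2 = 3*e^(t)/(e^(2*t) - 6*e^(t) + 9)
d^3K/dt^3 = (-3*e^(2*t) - 9*e^(t))/(e^(3*t) - 9*e^(2*t) + 27*e^(t) - 27)
d^4K/dt^4 = (3*e^(3*t) + 36*e^(2*t) + 27*e^(t))/(e^(4*t) - 12*e^(3*t) + 54*e^(2*t) - 108*e^(t) + 81)

κ_4 = d^4K/dt^4 |_{t=0} = 33/8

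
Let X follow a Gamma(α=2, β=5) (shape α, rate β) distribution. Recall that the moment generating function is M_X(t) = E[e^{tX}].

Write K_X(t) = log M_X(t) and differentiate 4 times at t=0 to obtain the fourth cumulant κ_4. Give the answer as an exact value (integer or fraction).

κ_4 = K′′′′(0) = 12/625

M_X(t) = 25/(5 - t)^2
K_X(t) = log M_X(t) = -2*log(5 - t) + 2*log(5)
K′(t) = -2/(t - 5)
K′′(t) = 2/(t^2 - 10*t + 25)
K′′′(t) = -4/(t^3 - 15*t^2 + 75*t - 125)
K′′′′(t) = 12/(t^4 - 20*t^3 + 150*t^2 - 500*t + 625)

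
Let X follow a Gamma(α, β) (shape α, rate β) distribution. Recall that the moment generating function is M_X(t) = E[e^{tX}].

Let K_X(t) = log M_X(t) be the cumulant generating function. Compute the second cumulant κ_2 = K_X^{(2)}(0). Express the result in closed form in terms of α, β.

M_X(t) = (β/(β - t))^α
K_X(t) = log M_X(t) = α*(log(β) - log(β - t))
D^2[K](t) = α/(β^2 - 2*β*t + t^2)

κ_2 = D^2[K](0) = α/β^2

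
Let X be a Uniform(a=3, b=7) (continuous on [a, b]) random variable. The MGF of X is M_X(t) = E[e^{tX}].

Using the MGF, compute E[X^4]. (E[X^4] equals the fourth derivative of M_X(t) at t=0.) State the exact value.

E[X^4] = D^4[M](0) = 4141/5

M_X(t) = (e^(7*t) - e^(3*t))/(4*t)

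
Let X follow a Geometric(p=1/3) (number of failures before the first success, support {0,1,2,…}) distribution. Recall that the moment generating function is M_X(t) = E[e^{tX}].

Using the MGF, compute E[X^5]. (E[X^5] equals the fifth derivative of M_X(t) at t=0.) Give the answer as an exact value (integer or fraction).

M_X(t) = 1/(3*(1 - 2*e^(t)/3))
M^(5)(t) = (32*e^(5*t) + 1248*e^(4*t) + 4752*e^(3*t) + 2808*e^(2*t) + 162*e^(t))/(64*e^(6*t) - 576*e^(5*t) + 2160*e^(4*t) - 4320*e^(3*t) + 4860*e^(2*t) - 2916*e^(t) + 729)

E[X^5] = M^(5)(0) = 9002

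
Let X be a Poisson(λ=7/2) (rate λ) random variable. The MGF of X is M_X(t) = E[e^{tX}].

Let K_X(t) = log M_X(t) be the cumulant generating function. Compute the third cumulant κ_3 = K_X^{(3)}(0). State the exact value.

M_X(t) = e^(7*e^(t)/2 - 7/2)
K_X(t) = log M_X(t) = 7*e^(t)/2 - 7/2
K^(3)(t) = 7*e^(t)/2

κ_3 = K^(3)(0) = 7/2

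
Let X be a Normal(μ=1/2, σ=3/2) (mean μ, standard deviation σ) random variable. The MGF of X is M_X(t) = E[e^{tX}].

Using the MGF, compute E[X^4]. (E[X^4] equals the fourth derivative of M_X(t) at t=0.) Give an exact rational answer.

E[X^4] = D^4[M](0) = 149/8

M_X(t) = e^(9*t^2/8 + t/2)
D^4[M](t) = 6561*t^4*e^(t/2)*e^(9*t^2/8)/256 + 729*t^3*e^(t/2)*e^(9*t^2/8)/32 + 1215*t^2*e^(t/2)*e^(9*t^2/8)/16 + 63*t*e^(t/2)*e^(9*t^2/8)/2 + 149*e^(t/2)*e^(9*t^2/8)/8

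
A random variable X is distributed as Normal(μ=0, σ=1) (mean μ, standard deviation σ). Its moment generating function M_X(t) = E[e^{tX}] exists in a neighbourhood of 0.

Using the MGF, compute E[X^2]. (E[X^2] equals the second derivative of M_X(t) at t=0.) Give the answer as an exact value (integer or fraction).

E[X^2] = D^2[M](0) = 1

M_X(t) = e^(t^2/2)
D^2[M](t) = t^2*e^(t^2/2) + e^(t^2/2)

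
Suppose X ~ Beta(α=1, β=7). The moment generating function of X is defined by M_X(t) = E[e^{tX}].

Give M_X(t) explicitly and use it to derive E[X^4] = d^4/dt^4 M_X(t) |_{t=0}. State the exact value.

E[X^4] = D^4[M](0) = 1/330

M_X(t) = ₁F₁(1; 8; t)
D^4[M](t) = ₁F₁(5; 12; t)/330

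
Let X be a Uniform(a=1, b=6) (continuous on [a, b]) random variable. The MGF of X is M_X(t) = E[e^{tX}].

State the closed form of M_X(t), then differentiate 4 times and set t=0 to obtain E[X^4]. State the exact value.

E[X^4] = M^(4)(0) = 311

M_X(t) = (e^(6*t) - e^(t))/(5*t)
M^(4)(t) = (1296*t^4*e^(6*t) - t^4*e^(t) - 864*t^3*e^(6*t) + 4*t^3*e^(t) + 432*t^2*e^(6*t) - 12*t^2*e^(t) - 144*t*e^(6*t) + 24*t*e^(t) + 24*e^(6*t) - 24*e^(t))/(5*t^5)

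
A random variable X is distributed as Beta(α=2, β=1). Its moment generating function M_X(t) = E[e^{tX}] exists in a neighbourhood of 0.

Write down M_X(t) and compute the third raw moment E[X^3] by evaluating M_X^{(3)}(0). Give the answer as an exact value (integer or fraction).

E[X^3] = M′′′(0) = 2/5

M_X(t) = ₁F₁(2; 3; t)
M′(t) = 2*₁F₁(3; 4; t)/3
M′′(t) = ₁F₁(4; 5; t)/2
M′′′(t) = 2*₁F₁(5; 6; t)/5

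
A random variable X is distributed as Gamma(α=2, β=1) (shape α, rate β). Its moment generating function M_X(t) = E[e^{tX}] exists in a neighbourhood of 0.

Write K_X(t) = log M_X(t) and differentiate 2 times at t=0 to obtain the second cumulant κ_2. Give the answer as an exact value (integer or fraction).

κ_2 = K′′(0) = 2

M_X(t) = (1 - t)^(-2)
K_X(t) = log M_X(t) = -2*log(1 - t)
K′(t) = -2/(t - 1)
K′′(t) = 2/(t^2 - 2*t + 1)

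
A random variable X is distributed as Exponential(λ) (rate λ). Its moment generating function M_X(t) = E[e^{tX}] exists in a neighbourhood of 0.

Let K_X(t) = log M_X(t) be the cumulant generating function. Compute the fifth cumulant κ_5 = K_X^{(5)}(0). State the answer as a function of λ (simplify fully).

κ_5 = d^5K/dt^5 |_{t=0} = 24/λ^5

M_X(t) = λ/(λ - t)
K_X(t) = log M_X(t) = log(λ) - log(λ - t)
dK/dt = -1/(-λ + t)
d^2K/dt^2 = 1/(λ^2 - 2*λ*t + t^2)
d^3K/dt^3 = -2/(-λ^3 + 3*λ^2*t - 3*λ*t^2 + t^3)
d^4K/dt^4 = 6/(λ^4 - 4*λ^3*t + 6*λ^2*t^2 - 4*λ*t^3 + t^4)
d^5K/dt^5 = -24/(-λ^5 + 5*λ^4*t - 10*λ^3*t^2 + 10*λ^2*t^3 - 5*λ*t^4 + t^5)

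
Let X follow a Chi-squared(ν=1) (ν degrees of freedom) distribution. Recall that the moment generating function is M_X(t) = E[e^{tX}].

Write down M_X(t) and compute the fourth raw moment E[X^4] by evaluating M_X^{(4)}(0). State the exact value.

E[X^4] = M^(4)(0) = 105

M_X(t) = 1/√(1 - 2*t)
M^(4)(t) = 105/(16*t^4*√(1 - 2*t) - 32*t^3*√(1 - 2*t) + 24*t^2*√(1 - 2*t) - 8*t*√(1 - 2*t) + √(1 - 2*t))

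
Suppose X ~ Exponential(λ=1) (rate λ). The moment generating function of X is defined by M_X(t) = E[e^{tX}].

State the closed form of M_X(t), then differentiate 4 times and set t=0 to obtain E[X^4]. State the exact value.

E[X^4] = M′′′′(0) = 24

M_X(t) = 1/(1 - t)
M′(t) = 1/(t^2 - 2*t + 1)
M′′(t) = -2/(t^3 - 3*t^2 + 3*t - 1)
M′′′(t) = 6/(t^4 - 4*t^3 + 6*t^2 - 4*t + 1)
M′′′′(t) = -24/(t^5 - 5*t^4 + 10*t^3 - 10*t^2 + 5*t - 1)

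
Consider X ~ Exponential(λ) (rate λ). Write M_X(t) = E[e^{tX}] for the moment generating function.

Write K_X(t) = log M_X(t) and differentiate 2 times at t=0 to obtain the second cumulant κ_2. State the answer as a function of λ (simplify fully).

κ_2 = K^(2)(0) = λ^(-2)

M_X(t) = λ/(λ - t)
K_X(t) = log M_X(t) = log(λ) - log(λ - t)
K^(2)(t) = 1/(λ^2 - 2*λ*t + t^2)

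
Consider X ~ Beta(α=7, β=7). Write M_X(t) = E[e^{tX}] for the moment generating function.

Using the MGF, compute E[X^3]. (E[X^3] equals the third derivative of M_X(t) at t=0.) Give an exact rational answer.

M_X(t) = ₁F₁(7; 14; t)
M^(3)(t) = 3*₁F₁(10; 17; t)/20

E[X^3] = M^(3)(0) = 3/20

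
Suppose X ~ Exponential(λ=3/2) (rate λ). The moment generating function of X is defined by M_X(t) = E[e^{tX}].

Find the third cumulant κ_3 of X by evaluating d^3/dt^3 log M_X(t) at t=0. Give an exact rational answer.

M_X(t) = 3/(2*(3/2 - t))
K_X(t) = log M_X(t) = -log(3/2 - t) - log(2) + log(3)
K^(3)(t) = -16/(8*t^3 - 36*t^2 + 54*t - 27)

κ_3 = K^(3)(0) = 16/27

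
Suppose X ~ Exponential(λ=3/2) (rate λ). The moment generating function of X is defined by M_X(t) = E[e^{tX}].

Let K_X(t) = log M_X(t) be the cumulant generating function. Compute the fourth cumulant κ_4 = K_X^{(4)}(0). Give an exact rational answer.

M_X(t) = 3/(2*(3/2 - t))
K_X(t) = log M_X(t) = -log(3/2 - t) - log(2) + log(3)
K^(4)(t) = 96/(16*t^4 - 96*t^3 + 216*t^2 - 216*t + 81)

κ_4 = K^(4)(0) = 32/27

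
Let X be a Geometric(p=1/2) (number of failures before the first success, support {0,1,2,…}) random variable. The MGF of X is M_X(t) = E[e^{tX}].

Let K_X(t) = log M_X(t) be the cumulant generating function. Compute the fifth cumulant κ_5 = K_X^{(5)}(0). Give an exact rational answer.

M_X(t) = 1/(2*(1 - e^(t)/2))
K_X(t) = log M_X(t) = -log(1 - e^(t)/2) - log(2)
dK/dt = -e^(t)/(e^(t) - 2)
d^2K/dt^2 = 2*e^(t)/(e^(2*t) - 4*e^(t) + 4)
d^3K/dt^3 = (-2*e^(2*t) - 4*e^(t))/(e^(3*t) - 6*e^(2*t) + 12*e^(t) - 8)
d^4K/dt^4 = (2*e^(3*t) + 16*e^(2*t) + 8*e^(t))/(e^(4*t) - 8*e^(3*t) + 24*e^(2*t) - 32*e^(t) + 16)
d^5K/dt^5 = (-2*e^(4*t) - 44*e^(3*t) - 88*e^(2*t) - 16*e^(t))/(e^(5*t) - 10*e^(4*t) + 40*e^(3*t) - 80*e^(2*t) + 80*e^(t) - 32)

κ_5 = d^5K/dt^5 |_{t=0} = 150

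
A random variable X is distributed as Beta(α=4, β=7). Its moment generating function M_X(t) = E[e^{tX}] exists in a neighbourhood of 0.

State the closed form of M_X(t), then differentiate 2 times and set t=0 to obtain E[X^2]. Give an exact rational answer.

M_X(t) = ₁F₁(4; 11; t)
M′(t) = 4*₁F₁(5; 12; t)/11
M′′(t) = 5*₁F₁(6; 13; t)/33

E[X^2] = M′′(0) = 5/33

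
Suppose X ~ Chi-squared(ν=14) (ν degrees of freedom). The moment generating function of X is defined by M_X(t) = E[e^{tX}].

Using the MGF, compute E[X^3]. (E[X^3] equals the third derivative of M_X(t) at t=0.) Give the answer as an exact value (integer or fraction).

E[X^3] = M^(3)(0) = 4032

M_X(t) = (1 - 2*t)^(-7)
M^(3)(t) = 4032/(1024*t^10 - 5120*t^9 + 11520*t^8 - 15360*t^7 + 13440*t^6 - 8064*t^5 + 3360*t^4 - 960*t^3 + 180*t^2 - 20*t + 1)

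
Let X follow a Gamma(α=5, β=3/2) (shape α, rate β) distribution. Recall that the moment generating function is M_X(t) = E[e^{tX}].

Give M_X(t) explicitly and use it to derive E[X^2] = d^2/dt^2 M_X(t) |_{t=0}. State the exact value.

E[X^2] = M^(2)(0) = 40/3

M_X(t) = 243/(32*(3/2 - t)^5)
M^(2)(t) = -29160/(128*t^7 - 1344*t^6 + 6048*t^5 - 15120*t^4 + 22680*t^3 - 20412*t^2 + 10206*t - 2187)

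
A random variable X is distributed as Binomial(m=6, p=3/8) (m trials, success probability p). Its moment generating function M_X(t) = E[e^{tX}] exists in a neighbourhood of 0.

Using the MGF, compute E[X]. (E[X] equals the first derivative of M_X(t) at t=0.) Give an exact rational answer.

M_X(t) = (3*e^(t)/8 + 5/8)^6
M^(1)(t) = 2187*e^(6*t)/131072 + 18225*e^(5*t)/131072 + 30375*e^(4*t)/65536 + 50625*e^(3*t)/65536 + 84375*e^(2*t)/131072 + 28125*e^(t)/131072

E[X] = M^(1)(0) = 9/4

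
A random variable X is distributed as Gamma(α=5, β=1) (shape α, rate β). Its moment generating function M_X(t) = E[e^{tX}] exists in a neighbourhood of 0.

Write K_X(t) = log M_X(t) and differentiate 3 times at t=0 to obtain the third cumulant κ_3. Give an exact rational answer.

M_X(t) = (1 - t)^(-5)
K_X(t) = log M_X(t) = -5*log(1 - t)
dK/dt = -5/(t - 1)
d^2K/dt^2 = 5/(t^2 - 2*t + 1)
d^3K/dt^3 = -10/(t^3 - 3*t^2 + 3*t - 1)

κ_3 = d^3K/dt^3 |_{t=0} = 10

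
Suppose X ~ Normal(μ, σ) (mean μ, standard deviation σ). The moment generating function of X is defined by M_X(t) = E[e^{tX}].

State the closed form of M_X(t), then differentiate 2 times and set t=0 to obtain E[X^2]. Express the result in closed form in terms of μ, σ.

M_X(t) = e^(μ*t + σ^2*t^2/2)
dM/dt = μ*e^(μ*t)*e^(σ^2*t^2/2) + σ^2*t*e^(μ*t)*e^(σ^2*t^2/2)
d^2M/dt^2 = μ^2*e^(μ*t)*e^(σ^2*t^2/2) + 2*μ*σ^2*t*e^(μ*t)*e^(σ^2*t^2/2) + σ^4*t^2*e^(μ*t)*e^(σ^2*t^2/2) + σ^2*e^(μ*t)*e^(σ^2*t^2/2)

E[X^2] = d^2M/dt^2 |_{t=0} = μ^2 + σ^2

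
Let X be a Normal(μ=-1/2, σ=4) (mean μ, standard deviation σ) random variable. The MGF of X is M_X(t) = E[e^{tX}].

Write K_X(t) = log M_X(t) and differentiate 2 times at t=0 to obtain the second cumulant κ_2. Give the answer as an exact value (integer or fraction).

κ_2 = D^2[K](0) = 16

M_X(t) = e^(8*t^2 - t/2)
K_X(t) = log M_X(t) = 8*t^2 - t/2
D^2[K](t) = 16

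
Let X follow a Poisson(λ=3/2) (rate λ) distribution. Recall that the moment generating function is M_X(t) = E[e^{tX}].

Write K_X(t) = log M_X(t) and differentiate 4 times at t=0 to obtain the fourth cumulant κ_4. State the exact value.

κ_4 = d^4K/dt^4 |_{t=0} = 3/2

M_X(t) = e^(3*e^(t)/2 - 3/2)
K_X(t) = log M_X(t) = 3*e^(t)/2 - 3/2
dK/dt = 3*e^(t)/2
d^2K/dt^2 = 3*e^(t)/2
d^3K/dt^3 = 3*e^(t)/2
d^4K/dt^4 = 3*e^(t)/2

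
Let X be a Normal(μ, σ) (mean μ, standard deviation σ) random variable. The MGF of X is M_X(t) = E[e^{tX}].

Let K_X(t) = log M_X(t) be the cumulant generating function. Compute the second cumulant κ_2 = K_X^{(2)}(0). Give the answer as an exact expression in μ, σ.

κ_2 = K^(2)(0) = σ^2

M_X(t) = e^(μ*t + σ^2*t^2/2)
K_X(t) = log M_X(t) = μ*t + σ^2*t^2/2
K^(2)(t) = σ^2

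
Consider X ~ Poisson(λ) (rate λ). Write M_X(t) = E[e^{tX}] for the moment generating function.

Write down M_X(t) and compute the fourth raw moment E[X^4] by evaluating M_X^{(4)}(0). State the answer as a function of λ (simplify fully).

M_X(t) = e^(λ*(e^(t) - 1))
dM/dt = λ*e^(-λ)*e^(t)*e^(λ*e^(t))
d^2M/dt^2 = (λ^2*e^(2*t)*e^(λ*e^(t)) + λ*e^(t)*e^(λ*e^(t)))*e^(-λ)
d^3M/dt^3 = (λ^3*e^(3*t)*e^(λ*e^(t)) + 3*λ^2*e^(2*t)*e^(λ*e^(t)) + λ*e^(t)*e^(λ*e^(t)))*e^(-λ)
d^4M/dt^4 = (λ^4*e^(4*t)*e^(λ*e^(t)) + 6*λ^3*e^(3*t)*e^(λ*e^(t)) + 7*λ^2*e^(2*t)*e^(λ*e^(t)) + λ*e^(t)*e^(λ*e^(t)))*e^(-λ)

E[X^4] = d^4M/dt^4 |_{t=0} = λ*(λ^3 + 6*λ^2 + 7*λ + 1)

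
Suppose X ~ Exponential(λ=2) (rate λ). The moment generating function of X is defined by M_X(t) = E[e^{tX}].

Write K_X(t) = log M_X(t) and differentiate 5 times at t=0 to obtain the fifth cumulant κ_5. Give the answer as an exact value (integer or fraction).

M_X(t) = 2/(2 - t)
K_X(t) = log M_X(t) = -log(2 - t) + log(2)
K^(5)(t) = -24/(t^5 - 10*t^4 + 40*t^3 - 80*t^2 + 80*t - 32)

κ_5 = K^(5)(0) = 3/4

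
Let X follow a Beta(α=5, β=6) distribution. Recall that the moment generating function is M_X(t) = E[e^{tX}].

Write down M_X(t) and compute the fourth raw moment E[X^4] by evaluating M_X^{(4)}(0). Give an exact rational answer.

M_X(t) = ₁F₁(5; 11; t)
dM/dt = 5*₁F₁(6; 12; t)/11
d^2M/dt^2 = 5*₁F₁(7; 13; t)/22
d^3M/dt^3 = 35*₁F₁(8; 14; t)/286
d^4M/dt^4 = 10*₁F₁(9; 15; t)/143

E[X^4] = d^4M/dt^4 |_{t=0} = 10/143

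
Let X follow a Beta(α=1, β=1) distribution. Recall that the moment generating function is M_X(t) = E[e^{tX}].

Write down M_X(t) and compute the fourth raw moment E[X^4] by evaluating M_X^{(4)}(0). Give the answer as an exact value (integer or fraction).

M_X(t) = ₁F₁(1; 2; t)
M′(t) = ₁F₁(2; 3; t)/2
M′′(t) = ₁F₁(3; 4; t)/3
M′′′(t) = ₁F₁(4; 5; t)/4
M′′′′(t) = ₁F₁(5; 6; t)/5

E[X^4] = M′′′′(0) = 1/5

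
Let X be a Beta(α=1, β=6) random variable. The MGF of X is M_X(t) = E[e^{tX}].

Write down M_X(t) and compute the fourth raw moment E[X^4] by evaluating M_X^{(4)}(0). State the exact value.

E[X^4] = d^4M/dt^4 |_{t=0} = 1/210

M_X(t) = ₁F₁(1; 7; t)
dM/dt = ₁F₁(2; 8; t)/7
d^2M/dt^2 = ₁F₁(3; 9; t)/28
d^3M/dt^3 = ₁F₁(4; 10; t)/84
d^4M/dt^4 = ₁F₁(5; 11; t)/210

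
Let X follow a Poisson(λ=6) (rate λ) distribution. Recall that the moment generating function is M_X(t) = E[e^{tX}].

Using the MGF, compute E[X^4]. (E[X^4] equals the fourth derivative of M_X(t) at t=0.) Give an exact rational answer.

M_X(t) = e^(6*e^(t) - 6)
D^4[M](t) = (1296*e^(4*t)*e^(6*e^(t)) + 1296*e^(3*t)*e^(6*e^(t)) + 252*e^(2*t)*e^(6*e^(t)) + 6*e^(t)*e^(6*e^(t)))*e^(-6)

E[X^4] = D^4[M](0) = 2850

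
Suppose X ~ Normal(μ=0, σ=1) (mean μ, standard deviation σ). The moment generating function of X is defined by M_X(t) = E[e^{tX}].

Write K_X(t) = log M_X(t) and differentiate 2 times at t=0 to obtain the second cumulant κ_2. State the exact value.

M_X(t) = e^(t^2/2)
K_X(t) = log M_X(t) = t^2/2
K^(2)(t) = 1

κ_2 = K^(2)(0) = 1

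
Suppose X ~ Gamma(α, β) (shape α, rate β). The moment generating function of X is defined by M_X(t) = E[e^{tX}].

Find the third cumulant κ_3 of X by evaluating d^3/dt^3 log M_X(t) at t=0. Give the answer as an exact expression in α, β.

κ_3 = d^3K/dt^3 |_{t=0} = 2*α/β^3

M_X(t) = (β/(β - t))^α
K_X(t) = log M_X(t) = α*(log(β) - log(β - t))
dK/dt = -α/(-β + t)
d^2K/dt^2 = α/(β^2 - 2*β*t + t^2)
d^3K/dt^3 = -2*α/(-β^3 + 3*β^2*t - 3*β*t^2 + t^3)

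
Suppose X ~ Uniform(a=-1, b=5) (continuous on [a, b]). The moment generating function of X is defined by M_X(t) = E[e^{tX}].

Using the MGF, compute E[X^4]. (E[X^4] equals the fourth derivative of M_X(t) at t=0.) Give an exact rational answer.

E[X^4] = D^4[M](0) = 521/5

M_X(t) = (e^(5*t) - e^(-t))/(6*t)
D^4[M](t) = (625*t^4*e^(6*t) - t^4 - 500*t^3*e^(6*t) - 4*t^3 + 300*t^2*e^(6*t) - 12*t^2 - 120*t*e^(6*t) - 24*t + 24*e^(6*t) - 24)*e^(-t)/(6*t^5)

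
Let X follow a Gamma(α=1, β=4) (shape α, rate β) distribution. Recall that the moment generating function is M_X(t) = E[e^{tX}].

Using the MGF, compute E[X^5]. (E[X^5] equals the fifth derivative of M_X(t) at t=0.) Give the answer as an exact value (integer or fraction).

E[X^5] = D^5[M](0) = 15/128

M_X(t) = 4/(4 - t)
D^5[M](t) = 480/(t^6 - 24*t^5 + 240*t^4 - 1280*t^3 + 3840*t^2 - 6144*t + 4096)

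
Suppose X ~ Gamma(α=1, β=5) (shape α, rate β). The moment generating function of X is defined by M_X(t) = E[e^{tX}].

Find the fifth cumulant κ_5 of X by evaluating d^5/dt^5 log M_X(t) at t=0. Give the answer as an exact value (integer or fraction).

M_X(t) = 5/(5 - t)
K_X(t) = log M_X(t) = -log(5 - t) + log(5)
K′(t) = -1/(t - 5)
K′′(t) = 1/(t^2 - 10*t + 25)
K′′′(t) = -2/(t^3 - 15*t^2 + 75*t - 125)
K′′′′(t) = 6/(t^4 - 20*t^3 + 150*t^2 - 500*t + 625)
K′′′′′(t) = -24/(t^5 - 25*t^4 + 250*t^3 - 1250*t^2 + 3125*t - 3125)

κ_5 = K′′′′′(0) = 24/3125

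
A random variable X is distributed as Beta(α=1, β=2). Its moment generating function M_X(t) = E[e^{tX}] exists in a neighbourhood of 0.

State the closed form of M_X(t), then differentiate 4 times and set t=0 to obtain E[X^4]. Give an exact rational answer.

M_X(t) = ₁F₁(1; 3; t)
M′(t) = ₁F₁(2; 4; t)/3
M′′(t) = ₁F₁(3; 5; t)/6
M′′′(t) = ₁F₁(4; 6; t)/10
M′′′′(t) = ₁F₁(5; 7; t)/15

E[X^4] = M′′′′(0) = 1/15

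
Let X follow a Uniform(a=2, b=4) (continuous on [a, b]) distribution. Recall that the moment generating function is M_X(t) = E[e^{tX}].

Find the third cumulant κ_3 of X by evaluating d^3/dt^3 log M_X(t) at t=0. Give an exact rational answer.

κ_3 = d^3K/dt^3 |_{t=0} = 0

M_X(t) = (e^(4*t) - e^(2*t))/(2*t)
K_X(t) = log M_X(t) = -log(t) + log(e^(4*t) - e^(2*t)) - log(2)
dK/dt = (4*t*e^(2*t) - 2*t - e^(2*t) + 1)/(t*e^(2*t) - t)
d^2K/dt^2 = (-4*t^2*e^(2*t) + e^(4*t) - 2*e^(2*t) + 1)/(t^2*e^(4*t) - 2*t^2*e^(2*t) + t^2)
d^3K/dt^3 = (8*t^3*e^(4*t) + 8*t^3*e^(2*t) - 2*e^(6*t) + 6*e^(4*t) - 6*e^(2*t) + 2)/(t^3*e^(6*t) - 3*t^3*e^(4*t) + 3*t^3*e^(2*t) - t^3)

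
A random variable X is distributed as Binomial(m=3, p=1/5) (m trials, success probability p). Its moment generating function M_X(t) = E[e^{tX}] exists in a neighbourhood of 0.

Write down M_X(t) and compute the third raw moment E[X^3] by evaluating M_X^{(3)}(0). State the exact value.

M_X(t) = (e^(t)/5 + 4/5)^3
D^3[M](t) = 27*e^(3*t)/125 + 96*e^(2*t)/125 + 48*e^(t)/125

E[X^3] = D^3[M](0) = 171/125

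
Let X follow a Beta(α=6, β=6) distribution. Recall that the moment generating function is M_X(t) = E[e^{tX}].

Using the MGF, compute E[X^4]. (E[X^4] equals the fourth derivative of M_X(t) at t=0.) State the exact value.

E[X^4] = M′′′′(0) = 6/65

M_X(t) = ₁F₁(6; 12; t)
M′(t) = ₁F₁(7; 13; t)/2
M′′(t) = 7*₁F₁(8; 14; t)/26
M′′′(t) = 2*₁F₁(9; 15; t)/13
M′′′′(t) = 6*₁F₁(10; 16; t)/65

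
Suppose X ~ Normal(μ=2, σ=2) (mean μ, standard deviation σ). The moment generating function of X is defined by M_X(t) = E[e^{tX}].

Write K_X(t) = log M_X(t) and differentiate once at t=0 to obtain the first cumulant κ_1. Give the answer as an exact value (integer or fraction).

κ_1 = K^(1)(0) = 2

M_X(t) = e^(2*t^2 + 2*t)
K_X(t) = log M_X(t) = 2*t^2 + 2*t
K^(1)(t) = 4*t + 2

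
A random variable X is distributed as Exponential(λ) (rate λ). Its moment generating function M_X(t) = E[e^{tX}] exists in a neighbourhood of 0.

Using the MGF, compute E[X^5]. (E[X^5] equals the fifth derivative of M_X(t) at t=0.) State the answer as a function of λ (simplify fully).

M_X(t) = λ/(λ - t)
M^(5)(t) = 120*λ/(λ^6 - 6*λ^5*t + 15*λ^4*t^2 - 20*λ^3*t^3 + 15*λ^2*t^4 - 6*λ*t^5 + t^6)

E[X^5] = M^(5)(0) = 120/λ^5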